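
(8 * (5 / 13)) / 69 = 0.04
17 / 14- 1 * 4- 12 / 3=-95 / 14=-6.79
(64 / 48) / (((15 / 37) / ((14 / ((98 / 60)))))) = 592 / 21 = 28.19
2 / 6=1 / 3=0.33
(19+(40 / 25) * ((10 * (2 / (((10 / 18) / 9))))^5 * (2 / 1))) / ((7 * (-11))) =-57127475626079 / 385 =-148383053574.23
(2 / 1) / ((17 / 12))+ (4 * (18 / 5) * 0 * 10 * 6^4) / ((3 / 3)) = 24 / 17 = 1.41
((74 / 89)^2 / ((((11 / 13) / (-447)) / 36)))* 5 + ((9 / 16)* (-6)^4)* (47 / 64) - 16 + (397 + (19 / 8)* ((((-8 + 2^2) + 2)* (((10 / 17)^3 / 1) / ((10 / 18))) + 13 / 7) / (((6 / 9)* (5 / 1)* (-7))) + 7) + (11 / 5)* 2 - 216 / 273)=-5654467015797997543 / 87258727075520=-64801.16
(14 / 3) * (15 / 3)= 70 / 3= 23.33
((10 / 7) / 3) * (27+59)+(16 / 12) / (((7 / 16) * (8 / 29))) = 52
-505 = -505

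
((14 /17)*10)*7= 980 /17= 57.65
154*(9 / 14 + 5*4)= 3179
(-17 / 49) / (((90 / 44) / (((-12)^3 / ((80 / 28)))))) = 17952 / 175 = 102.58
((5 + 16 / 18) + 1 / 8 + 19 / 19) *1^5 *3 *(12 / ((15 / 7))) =707 / 6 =117.83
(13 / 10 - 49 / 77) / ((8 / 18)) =657 / 440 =1.49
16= 16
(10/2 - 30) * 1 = -25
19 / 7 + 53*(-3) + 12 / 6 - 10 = -1150 / 7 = -164.29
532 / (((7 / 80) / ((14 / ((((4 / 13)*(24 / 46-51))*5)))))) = -1272544 / 1161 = -1096.08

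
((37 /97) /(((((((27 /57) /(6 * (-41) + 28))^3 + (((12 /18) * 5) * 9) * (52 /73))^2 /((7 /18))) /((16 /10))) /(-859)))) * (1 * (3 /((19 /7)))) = -8822743348496498229273802607872 /17880215836130198143967163254895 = -0.49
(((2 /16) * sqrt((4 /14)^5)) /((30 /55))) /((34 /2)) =11 * sqrt(14) /69972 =0.00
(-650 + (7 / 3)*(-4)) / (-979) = 1978 / 2937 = 0.67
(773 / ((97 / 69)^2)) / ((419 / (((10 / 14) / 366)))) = 6133755 / 3366784834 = 0.00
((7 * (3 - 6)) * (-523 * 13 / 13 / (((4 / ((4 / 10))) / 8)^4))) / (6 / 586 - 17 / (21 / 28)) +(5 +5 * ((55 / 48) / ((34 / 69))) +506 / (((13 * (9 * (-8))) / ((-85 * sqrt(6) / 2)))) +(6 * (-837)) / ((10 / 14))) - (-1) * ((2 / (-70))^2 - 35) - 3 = -343667987335711 / 47397700000 +21505 * sqrt(6) / 936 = -7194.45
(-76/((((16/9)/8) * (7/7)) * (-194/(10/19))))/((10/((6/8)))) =27/388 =0.07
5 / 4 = 1.25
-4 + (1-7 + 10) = 0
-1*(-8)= 8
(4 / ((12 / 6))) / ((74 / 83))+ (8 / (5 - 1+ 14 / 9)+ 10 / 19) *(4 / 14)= 345091 / 123025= 2.81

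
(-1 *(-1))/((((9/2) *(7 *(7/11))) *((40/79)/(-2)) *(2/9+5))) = -869/23030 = -0.04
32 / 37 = 0.86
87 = 87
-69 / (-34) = 69 / 34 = 2.03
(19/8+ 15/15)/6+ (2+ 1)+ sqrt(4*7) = 57/16+ 2*sqrt(7) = 8.85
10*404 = 4040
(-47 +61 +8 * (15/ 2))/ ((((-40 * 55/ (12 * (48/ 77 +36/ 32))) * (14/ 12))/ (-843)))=302334363/ 592900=509.92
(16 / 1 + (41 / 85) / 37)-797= -780.99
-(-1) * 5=5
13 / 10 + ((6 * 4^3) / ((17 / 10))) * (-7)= -268579 / 170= -1579.88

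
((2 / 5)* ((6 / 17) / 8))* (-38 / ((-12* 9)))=19 / 3060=0.01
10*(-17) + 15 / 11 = -1855 / 11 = -168.64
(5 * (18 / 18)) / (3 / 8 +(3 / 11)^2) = 11.13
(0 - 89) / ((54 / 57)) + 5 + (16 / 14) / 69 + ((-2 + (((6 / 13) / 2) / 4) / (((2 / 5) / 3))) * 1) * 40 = -5712139 / 37674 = -151.62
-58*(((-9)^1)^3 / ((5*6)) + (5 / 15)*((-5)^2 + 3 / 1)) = 13021 / 15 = 868.07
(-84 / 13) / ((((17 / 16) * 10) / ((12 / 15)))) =-2688 / 5525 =-0.49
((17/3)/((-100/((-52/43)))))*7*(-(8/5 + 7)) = -1547/375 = -4.13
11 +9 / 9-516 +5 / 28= -14107 / 28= -503.82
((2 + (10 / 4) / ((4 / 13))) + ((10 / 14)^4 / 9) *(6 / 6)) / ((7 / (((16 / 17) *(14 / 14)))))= 3510658 / 2571471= 1.37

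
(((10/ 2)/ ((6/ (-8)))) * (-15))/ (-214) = -50/ 107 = -0.47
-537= -537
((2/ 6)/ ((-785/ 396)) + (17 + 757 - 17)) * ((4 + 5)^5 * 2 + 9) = 70168904091/ 785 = 89387138.97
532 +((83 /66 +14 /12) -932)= -13120 /33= -397.58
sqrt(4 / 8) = 0.71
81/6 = 27/2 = 13.50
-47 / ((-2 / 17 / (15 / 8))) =11985 / 16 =749.06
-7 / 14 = -1 / 2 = -0.50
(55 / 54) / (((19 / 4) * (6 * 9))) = 55 / 13851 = 0.00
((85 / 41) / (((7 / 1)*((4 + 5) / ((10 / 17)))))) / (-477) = -50 / 1232091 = -0.00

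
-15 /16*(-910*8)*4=27300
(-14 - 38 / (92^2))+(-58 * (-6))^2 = 512452861 / 4232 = 121090.00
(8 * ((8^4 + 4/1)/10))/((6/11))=18040/3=6013.33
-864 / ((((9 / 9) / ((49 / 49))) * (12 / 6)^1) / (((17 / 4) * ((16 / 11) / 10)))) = -14688 / 55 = -267.05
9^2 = 81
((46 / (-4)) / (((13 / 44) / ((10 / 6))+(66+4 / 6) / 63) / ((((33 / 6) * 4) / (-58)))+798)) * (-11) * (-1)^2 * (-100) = -5785857000 / 363499481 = -15.92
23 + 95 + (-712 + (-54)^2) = 2322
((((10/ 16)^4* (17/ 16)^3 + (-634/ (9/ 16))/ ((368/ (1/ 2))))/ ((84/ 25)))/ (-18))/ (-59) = -117068952425/ 309809010180096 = -0.00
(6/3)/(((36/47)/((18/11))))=47/11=4.27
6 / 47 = 0.13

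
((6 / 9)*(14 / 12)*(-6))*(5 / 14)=-5 / 3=-1.67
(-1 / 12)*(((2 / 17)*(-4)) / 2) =1 / 51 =0.02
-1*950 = -950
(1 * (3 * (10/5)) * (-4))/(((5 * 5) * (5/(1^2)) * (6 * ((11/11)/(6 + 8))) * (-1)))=56/125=0.45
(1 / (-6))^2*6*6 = 1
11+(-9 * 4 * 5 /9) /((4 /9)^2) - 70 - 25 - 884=-4277 /4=-1069.25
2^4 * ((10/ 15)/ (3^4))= 32/ 243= 0.13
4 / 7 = 0.57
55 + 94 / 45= 2569 / 45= 57.09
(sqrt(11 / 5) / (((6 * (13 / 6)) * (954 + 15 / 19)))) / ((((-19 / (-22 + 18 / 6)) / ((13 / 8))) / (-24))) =-19 * sqrt(55) / 30235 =-0.00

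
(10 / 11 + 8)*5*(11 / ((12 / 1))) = 245 / 6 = 40.83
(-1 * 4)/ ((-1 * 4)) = 1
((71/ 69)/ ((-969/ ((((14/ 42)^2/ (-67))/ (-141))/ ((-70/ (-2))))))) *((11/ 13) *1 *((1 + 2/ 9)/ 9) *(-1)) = 8591/ 209510458904565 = 0.00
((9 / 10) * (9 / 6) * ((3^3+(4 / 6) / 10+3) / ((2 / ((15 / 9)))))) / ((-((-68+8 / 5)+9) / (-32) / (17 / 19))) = -16.87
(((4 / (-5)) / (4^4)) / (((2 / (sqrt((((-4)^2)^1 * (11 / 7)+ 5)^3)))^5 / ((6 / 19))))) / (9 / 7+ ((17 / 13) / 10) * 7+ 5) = -726175837237990269 * sqrt(1477) / 52498876570112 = -531596.40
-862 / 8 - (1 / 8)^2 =-6897 / 64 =-107.77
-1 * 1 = -1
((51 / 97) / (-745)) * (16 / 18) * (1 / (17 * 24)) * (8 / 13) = -8 / 8455005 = -0.00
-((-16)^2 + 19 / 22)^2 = -31933801 / 484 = -65978.93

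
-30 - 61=-91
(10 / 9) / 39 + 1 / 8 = 431 / 2808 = 0.15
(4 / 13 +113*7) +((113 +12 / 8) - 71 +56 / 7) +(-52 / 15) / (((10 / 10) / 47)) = 265151 / 390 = 679.87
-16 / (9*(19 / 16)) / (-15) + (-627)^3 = -632251679639 / 2565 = -246491882.90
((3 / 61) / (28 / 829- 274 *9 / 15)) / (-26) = 12435 / 1080538628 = 0.00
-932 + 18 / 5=-4642 / 5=-928.40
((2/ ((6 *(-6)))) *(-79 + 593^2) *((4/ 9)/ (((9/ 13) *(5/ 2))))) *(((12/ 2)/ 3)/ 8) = -304694/ 243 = -1253.88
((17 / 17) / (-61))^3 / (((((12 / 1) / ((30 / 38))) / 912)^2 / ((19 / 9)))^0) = -0.00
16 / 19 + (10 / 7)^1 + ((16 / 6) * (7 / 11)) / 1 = 17414 / 4389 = 3.97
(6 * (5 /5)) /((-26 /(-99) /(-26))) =-594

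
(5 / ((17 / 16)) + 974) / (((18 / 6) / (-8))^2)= 354944 / 51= 6959.69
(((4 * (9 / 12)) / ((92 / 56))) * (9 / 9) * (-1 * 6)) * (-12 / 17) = 3024 / 391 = 7.73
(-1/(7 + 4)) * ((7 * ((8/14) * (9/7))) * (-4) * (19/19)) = 144/77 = 1.87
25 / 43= 0.58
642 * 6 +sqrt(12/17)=3852.84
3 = 3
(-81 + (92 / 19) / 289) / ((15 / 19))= -444679 / 4335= -102.58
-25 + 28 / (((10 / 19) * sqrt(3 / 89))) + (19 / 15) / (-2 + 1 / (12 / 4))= -644 / 25 + 266 * sqrt(267) / 15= 264.01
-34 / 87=-0.39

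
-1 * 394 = -394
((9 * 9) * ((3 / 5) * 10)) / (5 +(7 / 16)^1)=2592 / 29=89.38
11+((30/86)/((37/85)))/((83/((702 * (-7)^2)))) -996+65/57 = -651.74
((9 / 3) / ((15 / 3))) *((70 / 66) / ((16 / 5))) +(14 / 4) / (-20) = 21 / 880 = 0.02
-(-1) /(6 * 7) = 1 /42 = 0.02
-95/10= -19/2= -9.50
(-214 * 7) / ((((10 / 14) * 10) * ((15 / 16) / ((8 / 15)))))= -671104 / 5625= -119.31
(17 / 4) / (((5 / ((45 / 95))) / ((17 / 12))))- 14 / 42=1081 / 4560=0.24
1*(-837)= -837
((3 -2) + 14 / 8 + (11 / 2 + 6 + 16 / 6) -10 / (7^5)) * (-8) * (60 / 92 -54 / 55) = 948452878 / 21260855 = 44.61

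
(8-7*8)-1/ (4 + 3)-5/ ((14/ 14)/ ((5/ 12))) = -4219/ 84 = -50.23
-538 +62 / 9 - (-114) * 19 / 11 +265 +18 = -5069 / 99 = -51.20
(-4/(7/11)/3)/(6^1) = -22/63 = -0.35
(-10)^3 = -1000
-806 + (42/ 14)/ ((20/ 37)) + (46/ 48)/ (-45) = -864509/ 1080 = -800.47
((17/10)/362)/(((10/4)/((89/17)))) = 89/9050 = 0.01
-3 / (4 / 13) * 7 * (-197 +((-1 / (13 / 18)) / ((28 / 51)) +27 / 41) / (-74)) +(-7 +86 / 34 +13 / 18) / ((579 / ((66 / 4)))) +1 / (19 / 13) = 13444.11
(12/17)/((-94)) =-6/799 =-0.01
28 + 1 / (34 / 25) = 977 / 34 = 28.74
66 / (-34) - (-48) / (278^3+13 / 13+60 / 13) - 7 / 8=-35657839701 / 12661801688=-2.82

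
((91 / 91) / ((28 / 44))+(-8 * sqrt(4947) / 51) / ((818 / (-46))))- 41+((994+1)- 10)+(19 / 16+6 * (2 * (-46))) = 184 * sqrt(4947) / 20859+44213 / 112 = 395.38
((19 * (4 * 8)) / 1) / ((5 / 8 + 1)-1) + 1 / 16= 77829 / 80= 972.86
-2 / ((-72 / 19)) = 19 / 36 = 0.53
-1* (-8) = 8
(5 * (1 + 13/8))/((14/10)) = 9.38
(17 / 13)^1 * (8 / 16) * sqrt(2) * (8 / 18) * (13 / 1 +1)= 476 * sqrt(2) / 117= 5.75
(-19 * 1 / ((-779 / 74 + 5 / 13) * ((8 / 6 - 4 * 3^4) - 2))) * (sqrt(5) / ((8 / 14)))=-0.02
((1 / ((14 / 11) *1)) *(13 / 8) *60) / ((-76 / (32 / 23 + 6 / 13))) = -45705 / 24472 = -1.87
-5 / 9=-0.56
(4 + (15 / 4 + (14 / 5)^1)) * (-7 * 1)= -1477 / 20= -73.85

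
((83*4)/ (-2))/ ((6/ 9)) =-249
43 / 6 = 7.17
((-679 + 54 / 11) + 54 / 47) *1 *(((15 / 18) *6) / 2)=-1739555 / 1034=-1682.35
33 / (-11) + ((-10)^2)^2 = 9997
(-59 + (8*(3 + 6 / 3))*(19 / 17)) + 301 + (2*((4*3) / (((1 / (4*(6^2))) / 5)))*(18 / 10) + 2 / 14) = 3735511 / 119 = 31390.85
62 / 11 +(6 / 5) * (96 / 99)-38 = -156 / 5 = -31.20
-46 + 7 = -39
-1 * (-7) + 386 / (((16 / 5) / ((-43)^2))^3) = 152502883571461 / 2048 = 74464298618.88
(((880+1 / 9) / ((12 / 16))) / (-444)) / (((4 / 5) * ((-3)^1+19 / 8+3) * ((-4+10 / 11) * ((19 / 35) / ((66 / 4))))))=167727175 / 12261726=13.68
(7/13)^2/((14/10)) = 35/169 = 0.21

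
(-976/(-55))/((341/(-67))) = -65392/18755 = -3.49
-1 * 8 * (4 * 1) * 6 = -192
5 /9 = 0.56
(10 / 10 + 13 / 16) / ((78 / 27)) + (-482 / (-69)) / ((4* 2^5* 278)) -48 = -756036215 / 15959424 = -47.37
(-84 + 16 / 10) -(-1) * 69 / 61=-24787 / 305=-81.27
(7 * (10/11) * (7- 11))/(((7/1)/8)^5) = -1310720/26411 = -49.63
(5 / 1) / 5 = 1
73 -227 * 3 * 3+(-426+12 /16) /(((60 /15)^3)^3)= -2065696421 /1048576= -1970.00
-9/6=-3/2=-1.50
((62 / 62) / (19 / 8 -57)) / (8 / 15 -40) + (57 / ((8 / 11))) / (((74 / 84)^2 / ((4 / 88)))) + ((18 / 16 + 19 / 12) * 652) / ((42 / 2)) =13369097747 / 150759756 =88.68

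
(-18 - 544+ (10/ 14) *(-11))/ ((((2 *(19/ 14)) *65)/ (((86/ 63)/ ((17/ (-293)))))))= 100514822/ 1322685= 75.99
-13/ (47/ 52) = -676/ 47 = -14.38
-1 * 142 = -142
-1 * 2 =-2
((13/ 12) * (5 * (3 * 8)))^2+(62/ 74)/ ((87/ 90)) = 18134630/ 1073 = 16900.87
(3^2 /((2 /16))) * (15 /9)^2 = 200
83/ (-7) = -83/ 7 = -11.86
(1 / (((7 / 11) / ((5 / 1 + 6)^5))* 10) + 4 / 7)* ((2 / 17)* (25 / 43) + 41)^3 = 47933747107950486861 / 27343252370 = 1753037512.12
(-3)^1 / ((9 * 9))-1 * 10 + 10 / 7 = -8.61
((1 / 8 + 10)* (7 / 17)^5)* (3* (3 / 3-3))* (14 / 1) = -28588707 / 2839714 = -10.07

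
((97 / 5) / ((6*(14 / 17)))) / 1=3.93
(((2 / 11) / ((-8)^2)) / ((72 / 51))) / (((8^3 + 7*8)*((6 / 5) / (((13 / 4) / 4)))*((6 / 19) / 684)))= 398905 / 76775424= 0.01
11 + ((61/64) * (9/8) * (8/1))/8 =6181/512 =12.07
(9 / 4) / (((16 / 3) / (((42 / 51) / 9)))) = 21 / 544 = 0.04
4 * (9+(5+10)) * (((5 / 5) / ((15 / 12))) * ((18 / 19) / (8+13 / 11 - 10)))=-8448 / 95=-88.93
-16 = -16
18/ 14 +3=30/ 7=4.29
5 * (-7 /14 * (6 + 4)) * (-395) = 9875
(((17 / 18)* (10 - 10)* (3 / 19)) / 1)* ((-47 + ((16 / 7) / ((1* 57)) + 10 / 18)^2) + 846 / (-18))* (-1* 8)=0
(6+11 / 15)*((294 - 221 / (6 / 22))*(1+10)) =-1720939 / 45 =-38243.09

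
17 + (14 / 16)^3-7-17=-3241 / 512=-6.33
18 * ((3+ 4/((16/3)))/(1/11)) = 1485/2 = 742.50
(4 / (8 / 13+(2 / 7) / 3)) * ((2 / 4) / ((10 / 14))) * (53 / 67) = 101283 / 32495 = 3.12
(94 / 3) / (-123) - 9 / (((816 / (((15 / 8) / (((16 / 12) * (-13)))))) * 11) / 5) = -116750093 / 459283968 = -0.25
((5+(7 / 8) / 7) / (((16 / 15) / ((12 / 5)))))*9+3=3417 / 32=106.78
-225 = -225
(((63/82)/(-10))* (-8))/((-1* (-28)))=9/410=0.02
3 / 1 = 3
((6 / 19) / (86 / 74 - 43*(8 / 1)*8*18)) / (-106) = 111 / 1845618523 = 0.00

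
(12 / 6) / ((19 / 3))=6 / 19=0.32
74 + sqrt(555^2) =629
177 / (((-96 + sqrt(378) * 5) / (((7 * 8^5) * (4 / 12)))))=216530944 / 39 + 33832960 * sqrt(42) / 39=11174194.48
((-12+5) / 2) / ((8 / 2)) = -7 / 8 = -0.88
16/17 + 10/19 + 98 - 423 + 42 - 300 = -187835/323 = -581.53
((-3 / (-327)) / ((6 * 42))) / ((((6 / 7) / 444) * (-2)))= -37 / 3924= -0.01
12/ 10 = 6/ 5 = 1.20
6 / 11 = 0.55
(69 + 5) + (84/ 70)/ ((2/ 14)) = 412/ 5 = 82.40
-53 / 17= -3.12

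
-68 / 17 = -4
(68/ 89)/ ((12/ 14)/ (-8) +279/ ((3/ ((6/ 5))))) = 9520/ 1389201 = 0.01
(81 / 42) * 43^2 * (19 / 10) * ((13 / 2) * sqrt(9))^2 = 1442724777 / 560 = 2576294.24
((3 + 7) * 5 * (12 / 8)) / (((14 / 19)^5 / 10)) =928537125 / 268912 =3452.94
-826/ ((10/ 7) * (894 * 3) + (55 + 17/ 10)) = -57820/ 272169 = -0.21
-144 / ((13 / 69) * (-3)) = 3312 / 13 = 254.77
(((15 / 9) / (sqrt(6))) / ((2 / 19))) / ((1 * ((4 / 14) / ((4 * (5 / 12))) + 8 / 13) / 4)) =43225 * sqrt(6) / 3222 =32.86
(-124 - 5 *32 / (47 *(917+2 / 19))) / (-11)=20311188 / 1801745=11.27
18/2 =9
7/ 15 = 0.47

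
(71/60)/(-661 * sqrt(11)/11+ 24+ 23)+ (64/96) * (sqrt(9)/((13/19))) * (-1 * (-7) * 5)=32926758409/321845160 - 46931 * sqrt(11)/24757320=102.30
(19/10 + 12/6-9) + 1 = -41/10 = -4.10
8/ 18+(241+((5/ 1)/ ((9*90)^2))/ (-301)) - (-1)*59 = 11866720319/ 39497220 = 300.44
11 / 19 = 0.58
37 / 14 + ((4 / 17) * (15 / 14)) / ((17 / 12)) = 11413 / 4046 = 2.82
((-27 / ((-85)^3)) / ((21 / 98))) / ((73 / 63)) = 7938 / 44831125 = 0.00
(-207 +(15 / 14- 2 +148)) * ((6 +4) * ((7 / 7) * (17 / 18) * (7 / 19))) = -71315 / 342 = -208.52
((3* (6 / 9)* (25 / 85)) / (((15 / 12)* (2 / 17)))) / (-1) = -4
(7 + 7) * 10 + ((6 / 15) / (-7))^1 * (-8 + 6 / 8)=9829 / 70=140.41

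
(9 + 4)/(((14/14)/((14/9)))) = 182/9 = 20.22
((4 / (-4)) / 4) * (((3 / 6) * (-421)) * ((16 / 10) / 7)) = 421 / 35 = 12.03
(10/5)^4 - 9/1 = 7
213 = 213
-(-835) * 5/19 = 4175/19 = 219.74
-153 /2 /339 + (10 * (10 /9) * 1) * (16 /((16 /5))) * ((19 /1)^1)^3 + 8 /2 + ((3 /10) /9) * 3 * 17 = 1937695337 /5085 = 381061.03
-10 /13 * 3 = -30 /13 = -2.31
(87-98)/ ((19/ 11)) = -6.37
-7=-7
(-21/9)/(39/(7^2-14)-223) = 245/23298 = 0.01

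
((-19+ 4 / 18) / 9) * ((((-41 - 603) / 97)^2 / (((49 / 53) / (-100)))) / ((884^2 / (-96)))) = -89718400 / 73418427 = -1.22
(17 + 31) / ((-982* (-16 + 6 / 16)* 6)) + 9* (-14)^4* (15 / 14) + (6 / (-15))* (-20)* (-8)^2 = 22767179032 / 61375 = 370952.00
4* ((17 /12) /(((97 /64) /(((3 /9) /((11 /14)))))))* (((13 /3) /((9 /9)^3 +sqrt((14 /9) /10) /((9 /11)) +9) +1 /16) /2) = 1376046028 /3492159759 - 99008* sqrt(35) /35274341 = 0.38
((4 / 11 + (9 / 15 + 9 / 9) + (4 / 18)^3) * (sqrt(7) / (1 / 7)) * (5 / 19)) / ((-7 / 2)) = -158344 * sqrt(7) / 152361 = -2.75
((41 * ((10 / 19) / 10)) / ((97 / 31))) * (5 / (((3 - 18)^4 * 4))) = 1271 / 74641500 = 0.00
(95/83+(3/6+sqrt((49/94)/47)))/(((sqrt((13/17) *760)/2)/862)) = 3017 *sqrt(20995)/58045+9051 *sqrt(41990)/15770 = 125.14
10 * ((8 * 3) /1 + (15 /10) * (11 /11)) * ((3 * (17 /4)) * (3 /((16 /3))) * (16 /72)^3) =1445 /72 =20.07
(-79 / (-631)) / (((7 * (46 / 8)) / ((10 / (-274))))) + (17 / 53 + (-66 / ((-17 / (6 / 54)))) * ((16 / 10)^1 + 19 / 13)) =4013510987063 / 2445317212065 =1.64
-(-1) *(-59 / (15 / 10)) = -118 / 3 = -39.33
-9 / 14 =-0.64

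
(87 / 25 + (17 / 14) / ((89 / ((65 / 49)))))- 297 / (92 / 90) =-5038514723 / 17553025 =-287.05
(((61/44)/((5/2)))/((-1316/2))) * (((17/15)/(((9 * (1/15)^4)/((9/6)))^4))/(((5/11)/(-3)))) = 672734761962890625/21056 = 31949789226960.99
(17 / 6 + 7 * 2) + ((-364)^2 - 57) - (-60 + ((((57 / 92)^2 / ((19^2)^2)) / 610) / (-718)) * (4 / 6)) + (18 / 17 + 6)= 4522392180865670953 / 34125365868960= 132522.89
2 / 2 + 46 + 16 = 63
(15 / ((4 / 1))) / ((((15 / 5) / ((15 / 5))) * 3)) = 5 / 4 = 1.25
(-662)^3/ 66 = -145058764/ 33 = -4395720.12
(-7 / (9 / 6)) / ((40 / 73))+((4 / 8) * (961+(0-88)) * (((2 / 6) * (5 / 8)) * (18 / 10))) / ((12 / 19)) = 240629 / 960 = 250.66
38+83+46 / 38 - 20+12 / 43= 83734 / 817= 102.49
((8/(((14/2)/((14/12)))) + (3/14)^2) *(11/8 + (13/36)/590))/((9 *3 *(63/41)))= 69394837/1517428080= 0.05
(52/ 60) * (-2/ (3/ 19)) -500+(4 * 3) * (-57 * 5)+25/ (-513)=-10083083/ 2565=-3931.03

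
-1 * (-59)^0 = -1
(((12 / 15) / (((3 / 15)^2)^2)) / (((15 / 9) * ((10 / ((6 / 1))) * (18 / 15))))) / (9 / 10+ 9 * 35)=500 / 1053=0.47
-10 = -10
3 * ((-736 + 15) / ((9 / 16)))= -11536 / 3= -3845.33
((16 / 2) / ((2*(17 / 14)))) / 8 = 7 / 17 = 0.41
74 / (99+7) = 0.70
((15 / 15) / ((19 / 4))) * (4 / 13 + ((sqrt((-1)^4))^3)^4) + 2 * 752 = 371556 / 247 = 1504.28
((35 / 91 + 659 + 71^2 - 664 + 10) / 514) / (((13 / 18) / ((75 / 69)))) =14760675 / 998959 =14.78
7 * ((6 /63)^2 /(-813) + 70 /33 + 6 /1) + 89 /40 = 1331299561 /22536360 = 59.07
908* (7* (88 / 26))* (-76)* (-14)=297562496 / 13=22889422.77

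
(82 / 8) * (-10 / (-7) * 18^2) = 33210 / 7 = 4744.29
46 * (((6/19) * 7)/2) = 966/19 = 50.84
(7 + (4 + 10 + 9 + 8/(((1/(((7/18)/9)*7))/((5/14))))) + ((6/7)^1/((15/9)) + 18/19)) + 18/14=258641/7695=33.61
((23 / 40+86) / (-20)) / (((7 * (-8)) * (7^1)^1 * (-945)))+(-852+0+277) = -575.00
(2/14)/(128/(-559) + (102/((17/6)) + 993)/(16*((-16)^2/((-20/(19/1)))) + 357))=-9878089/35965601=-0.27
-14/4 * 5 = -35/2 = -17.50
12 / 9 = 4 / 3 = 1.33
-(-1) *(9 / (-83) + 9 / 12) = 213 / 332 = 0.64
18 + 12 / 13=246 / 13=18.92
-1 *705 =-705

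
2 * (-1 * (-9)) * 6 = 108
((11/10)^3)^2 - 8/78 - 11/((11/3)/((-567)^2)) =-37614147909121/39000000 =-964465.33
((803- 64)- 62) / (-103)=-677 / 103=-6.57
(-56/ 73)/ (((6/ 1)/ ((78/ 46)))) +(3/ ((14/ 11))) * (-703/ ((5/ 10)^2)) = -77904790/ 11753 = -6628.50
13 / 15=0.87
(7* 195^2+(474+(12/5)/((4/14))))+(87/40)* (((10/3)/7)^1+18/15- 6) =186653597/700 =266648.00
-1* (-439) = 439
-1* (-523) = 523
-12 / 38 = -6 / 19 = -0.32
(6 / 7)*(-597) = -511.71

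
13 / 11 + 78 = 871 / 11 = 79.18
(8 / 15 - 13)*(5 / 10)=-187 / 30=-6.23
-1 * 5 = -5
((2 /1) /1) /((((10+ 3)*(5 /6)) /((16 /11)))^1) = 192 /715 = 0.27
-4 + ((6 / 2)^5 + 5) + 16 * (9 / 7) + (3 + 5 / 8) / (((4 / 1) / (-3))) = 58655 / 224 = 261.85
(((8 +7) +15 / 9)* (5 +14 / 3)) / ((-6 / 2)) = -1450 / 27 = -53.70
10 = 10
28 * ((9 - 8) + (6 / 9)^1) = 140 / 3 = 46.67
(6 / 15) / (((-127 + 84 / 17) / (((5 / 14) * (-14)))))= 34 / 2075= 0.02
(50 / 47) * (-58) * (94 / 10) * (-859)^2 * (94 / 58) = -693608140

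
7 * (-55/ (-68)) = 385/ 68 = 5.66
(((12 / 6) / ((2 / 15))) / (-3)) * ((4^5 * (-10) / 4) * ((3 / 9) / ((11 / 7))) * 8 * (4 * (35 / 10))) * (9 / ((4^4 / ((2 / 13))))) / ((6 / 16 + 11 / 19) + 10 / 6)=21450240 / 34177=627.62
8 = 8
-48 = -48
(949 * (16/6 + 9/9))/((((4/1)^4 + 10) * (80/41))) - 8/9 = 1113757/191520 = 5.82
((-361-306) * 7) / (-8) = 4669 / 8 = 583.62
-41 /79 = -0.52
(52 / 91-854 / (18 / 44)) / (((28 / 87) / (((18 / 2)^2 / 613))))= -25737210 / 30037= -856.85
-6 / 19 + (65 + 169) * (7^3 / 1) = 1524972 / 19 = 80261.68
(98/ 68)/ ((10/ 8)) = 98/ 85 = 1.15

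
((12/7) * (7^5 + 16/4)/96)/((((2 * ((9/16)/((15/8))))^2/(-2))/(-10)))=2101375/126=16677.58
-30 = -30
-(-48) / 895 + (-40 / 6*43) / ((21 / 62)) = -47718376 / 56385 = -846.30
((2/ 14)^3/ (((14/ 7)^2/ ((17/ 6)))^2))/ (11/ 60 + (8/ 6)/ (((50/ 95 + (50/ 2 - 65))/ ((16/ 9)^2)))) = 2926125/ 153186544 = 0.02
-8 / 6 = -1.33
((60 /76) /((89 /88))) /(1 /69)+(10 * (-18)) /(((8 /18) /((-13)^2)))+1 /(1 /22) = -115612213 /1691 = -68369.14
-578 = -578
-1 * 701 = -701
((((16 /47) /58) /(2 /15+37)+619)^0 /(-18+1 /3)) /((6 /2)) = -1 /53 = -0.02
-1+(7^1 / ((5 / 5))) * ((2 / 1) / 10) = 2 / 5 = 0.40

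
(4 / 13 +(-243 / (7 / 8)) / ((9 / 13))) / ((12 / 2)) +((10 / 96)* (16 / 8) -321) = -387.60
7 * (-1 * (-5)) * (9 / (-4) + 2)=-35 / 4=-8.75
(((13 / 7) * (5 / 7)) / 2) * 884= 28730 / 49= 586.33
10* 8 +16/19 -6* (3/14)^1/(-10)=107691/1330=80.97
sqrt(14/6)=1.53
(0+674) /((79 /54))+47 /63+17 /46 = 105731015 /228942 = 461.82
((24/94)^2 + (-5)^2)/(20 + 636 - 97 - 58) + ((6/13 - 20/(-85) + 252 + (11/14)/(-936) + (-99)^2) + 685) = 882507823312051/82179783504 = 10738.75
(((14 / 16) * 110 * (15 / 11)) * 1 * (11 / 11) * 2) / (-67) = -525 / 134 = -3.92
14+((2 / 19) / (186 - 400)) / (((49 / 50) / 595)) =194984 / 14231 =13.70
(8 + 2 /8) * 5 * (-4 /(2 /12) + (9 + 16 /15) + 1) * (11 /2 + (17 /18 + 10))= -8773.11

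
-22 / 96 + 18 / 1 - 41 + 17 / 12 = -349 / 16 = -21.81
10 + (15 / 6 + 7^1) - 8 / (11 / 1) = 413 / 22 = 18.77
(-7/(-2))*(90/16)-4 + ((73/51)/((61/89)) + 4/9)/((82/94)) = 113822431/6122448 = 18.59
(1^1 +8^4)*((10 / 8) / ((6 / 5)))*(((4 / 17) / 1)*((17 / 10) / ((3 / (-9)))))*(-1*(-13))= -266305 / 4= -66576.25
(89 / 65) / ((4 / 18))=801 / 130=6.16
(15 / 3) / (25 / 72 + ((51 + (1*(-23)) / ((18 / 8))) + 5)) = 40 / 369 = 0.11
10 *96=960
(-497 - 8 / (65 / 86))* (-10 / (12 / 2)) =32993 / 39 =845.97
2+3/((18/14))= 13/3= 4.33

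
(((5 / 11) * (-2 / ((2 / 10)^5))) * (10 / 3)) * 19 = -5937500 / 33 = -179924.24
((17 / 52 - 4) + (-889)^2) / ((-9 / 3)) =-41096501 / 156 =-263439.11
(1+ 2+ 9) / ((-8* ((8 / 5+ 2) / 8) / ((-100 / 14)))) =500 / 21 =23.81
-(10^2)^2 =-10000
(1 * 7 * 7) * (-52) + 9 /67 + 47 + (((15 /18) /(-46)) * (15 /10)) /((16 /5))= -493292427 /197248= -2500.87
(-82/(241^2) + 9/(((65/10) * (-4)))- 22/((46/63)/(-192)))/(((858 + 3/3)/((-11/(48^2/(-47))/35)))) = 103873878132761/2405907644474880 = 0.04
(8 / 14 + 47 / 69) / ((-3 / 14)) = -1210 / 207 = -5.85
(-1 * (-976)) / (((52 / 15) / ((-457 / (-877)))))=1672620 / 11401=146.71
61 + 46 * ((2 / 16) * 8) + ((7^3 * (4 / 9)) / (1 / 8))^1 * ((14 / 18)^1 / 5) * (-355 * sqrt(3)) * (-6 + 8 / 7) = 566681.43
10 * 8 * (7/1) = 560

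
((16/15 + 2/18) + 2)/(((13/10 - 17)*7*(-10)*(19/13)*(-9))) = -0.00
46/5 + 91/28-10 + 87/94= 3173/940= 3.38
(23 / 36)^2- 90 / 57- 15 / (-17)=-120733 / 418608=-0.29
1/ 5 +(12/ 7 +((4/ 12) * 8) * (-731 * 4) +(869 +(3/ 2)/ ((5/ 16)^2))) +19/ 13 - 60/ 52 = -47165878/ 6825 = -6910.75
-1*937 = -937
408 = 408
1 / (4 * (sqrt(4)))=1 / 8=0.12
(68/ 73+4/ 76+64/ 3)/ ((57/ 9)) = 92863/ 26353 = 3.52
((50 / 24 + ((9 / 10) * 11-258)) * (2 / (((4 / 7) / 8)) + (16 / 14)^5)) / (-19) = 619179667 / 1596665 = 387.80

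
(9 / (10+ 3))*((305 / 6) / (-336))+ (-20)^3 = -23296305 / 2912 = -8000.10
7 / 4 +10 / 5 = 15 / 4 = 3.75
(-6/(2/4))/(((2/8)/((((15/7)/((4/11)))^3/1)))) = -13476375/1372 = -9822.43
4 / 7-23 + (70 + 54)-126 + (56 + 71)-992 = -6226 / 7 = -889.43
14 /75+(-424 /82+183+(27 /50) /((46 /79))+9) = 53169167 /282900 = 187.94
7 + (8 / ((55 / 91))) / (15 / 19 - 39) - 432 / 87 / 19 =70319329 / 11000715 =6.39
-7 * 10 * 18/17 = -1260/17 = -74.12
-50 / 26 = -25 / 13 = -1.92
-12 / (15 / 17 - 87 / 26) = 1768 / 363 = 4.87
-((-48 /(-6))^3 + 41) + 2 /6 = -1658 /3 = -552.67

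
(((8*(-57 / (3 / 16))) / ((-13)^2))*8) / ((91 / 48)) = -933888 / 15379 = -60.72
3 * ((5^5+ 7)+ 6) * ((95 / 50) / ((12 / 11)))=327921 / 20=16396.05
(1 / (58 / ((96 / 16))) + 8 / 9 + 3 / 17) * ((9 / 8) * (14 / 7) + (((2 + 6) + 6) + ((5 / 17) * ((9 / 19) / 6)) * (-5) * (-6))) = 19.81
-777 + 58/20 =-7741/10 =-774.10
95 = 95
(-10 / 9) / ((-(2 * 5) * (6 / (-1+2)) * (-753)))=-1 / 40662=-0.00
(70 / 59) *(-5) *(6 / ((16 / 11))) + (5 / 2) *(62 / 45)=-44659 / 2124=-21.03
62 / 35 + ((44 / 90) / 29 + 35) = 36.79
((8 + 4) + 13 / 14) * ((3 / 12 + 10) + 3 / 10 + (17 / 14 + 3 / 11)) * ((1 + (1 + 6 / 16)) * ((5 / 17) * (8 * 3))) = 191246229 / 73304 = 2608.95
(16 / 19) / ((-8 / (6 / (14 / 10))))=-0.45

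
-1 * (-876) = 876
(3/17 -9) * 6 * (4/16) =-225/17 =-13.24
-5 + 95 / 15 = 1.33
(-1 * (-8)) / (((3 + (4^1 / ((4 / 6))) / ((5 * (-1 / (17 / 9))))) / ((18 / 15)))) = 144 / 11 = 13.09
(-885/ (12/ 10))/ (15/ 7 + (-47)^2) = -10325/ 30956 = -0.33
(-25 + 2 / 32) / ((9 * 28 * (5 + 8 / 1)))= -19 / 2496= -0.01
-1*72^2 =-5184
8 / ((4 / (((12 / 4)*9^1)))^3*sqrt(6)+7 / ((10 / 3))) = 216955473840 / 56949992683 - 335923200*sqrt(6) / 56949992683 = 3.80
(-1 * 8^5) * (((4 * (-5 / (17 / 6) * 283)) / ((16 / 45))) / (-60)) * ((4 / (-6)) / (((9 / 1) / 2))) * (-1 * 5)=-2272878.43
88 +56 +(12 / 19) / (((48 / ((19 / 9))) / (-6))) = 863 / 6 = 143.83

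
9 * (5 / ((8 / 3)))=135 / 8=16.88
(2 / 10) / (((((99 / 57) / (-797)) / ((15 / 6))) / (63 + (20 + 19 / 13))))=-2771169 / 143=-19378.80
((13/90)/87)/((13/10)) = 1/783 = 0.00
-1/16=-0.06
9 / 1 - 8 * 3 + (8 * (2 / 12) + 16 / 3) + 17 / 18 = -133 / 18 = -7.39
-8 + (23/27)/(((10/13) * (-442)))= -73463/9180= -8.00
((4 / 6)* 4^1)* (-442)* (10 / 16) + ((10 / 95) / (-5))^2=-19945238 / 27075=-736.67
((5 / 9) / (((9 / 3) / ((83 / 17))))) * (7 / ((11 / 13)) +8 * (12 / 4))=147325 / 5049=29.18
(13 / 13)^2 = 1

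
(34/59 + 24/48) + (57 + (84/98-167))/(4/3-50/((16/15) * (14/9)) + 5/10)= 5534939/1122062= 4.93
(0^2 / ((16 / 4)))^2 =0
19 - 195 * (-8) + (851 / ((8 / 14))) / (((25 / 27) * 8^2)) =10266439 / 6400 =1604.13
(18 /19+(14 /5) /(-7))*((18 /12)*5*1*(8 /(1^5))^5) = 2555904 /19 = 134521.26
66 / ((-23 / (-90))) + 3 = 6009 / 23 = 261.26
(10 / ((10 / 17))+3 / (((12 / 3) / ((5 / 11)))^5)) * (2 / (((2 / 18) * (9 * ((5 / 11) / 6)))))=8410755549 / 18740480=448.80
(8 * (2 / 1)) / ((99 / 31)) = 496 / 99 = 5.01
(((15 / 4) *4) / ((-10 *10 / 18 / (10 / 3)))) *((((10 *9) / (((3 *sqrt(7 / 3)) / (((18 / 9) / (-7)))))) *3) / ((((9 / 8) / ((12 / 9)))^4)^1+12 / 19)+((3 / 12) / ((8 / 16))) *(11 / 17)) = -99 / 34+10758389760 *sqrt(21) / 370444753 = 130.17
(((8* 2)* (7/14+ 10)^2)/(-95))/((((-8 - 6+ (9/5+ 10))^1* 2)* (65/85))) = 5.52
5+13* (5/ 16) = 145/ 16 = 9.06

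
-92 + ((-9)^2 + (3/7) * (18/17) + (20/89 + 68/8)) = -38583/21182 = -1.82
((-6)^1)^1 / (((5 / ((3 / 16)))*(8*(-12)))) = 0.00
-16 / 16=-1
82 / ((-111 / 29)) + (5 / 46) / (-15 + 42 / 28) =-492431 / 22977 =-21.43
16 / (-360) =-2 / 45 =-0.04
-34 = -34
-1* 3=-3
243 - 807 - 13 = -577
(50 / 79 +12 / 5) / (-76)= -0.04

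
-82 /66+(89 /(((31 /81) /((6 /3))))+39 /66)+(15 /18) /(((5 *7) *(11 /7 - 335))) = 2217894829 /4775364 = 464.45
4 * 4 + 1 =17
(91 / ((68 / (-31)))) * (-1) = 2821 / 68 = 41.49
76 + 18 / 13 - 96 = -242 / 13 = -18.62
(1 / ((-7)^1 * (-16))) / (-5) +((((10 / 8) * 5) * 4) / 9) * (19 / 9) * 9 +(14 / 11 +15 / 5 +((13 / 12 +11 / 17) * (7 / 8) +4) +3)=123583279 / 1884960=65.56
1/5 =0.20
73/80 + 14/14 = 1.91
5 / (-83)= -5 / 83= -0.06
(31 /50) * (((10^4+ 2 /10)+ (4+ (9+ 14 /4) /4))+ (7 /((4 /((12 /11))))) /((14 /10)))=136518513 /22000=6205.39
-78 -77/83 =-6551/83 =-78.93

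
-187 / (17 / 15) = -165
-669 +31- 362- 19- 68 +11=-1076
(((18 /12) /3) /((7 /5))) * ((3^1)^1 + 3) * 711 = 1523.57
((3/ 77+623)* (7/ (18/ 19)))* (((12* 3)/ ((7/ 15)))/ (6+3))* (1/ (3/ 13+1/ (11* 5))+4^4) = 210936160990/ 20559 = 10260039.93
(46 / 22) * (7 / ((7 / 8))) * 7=1288 / 11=117.09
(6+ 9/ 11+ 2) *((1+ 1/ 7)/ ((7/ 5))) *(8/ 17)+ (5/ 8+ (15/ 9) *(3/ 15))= 955709/ 219912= 4.35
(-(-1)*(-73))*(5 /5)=-73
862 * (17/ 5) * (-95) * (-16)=4454816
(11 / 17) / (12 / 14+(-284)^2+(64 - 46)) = 77 / 9600308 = 0.00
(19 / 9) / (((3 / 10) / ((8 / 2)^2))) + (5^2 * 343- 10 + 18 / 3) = 234457 / 27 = 8683.59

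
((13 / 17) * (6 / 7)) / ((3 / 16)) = 3.50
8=8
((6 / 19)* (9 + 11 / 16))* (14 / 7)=465 / 76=6.12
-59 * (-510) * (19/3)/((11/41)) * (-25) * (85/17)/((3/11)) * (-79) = 77157028750/3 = 25719009583.33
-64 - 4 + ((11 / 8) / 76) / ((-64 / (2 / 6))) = -7938059 / 116736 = -68.00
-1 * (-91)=91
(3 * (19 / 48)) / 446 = 19 / 7136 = 0.00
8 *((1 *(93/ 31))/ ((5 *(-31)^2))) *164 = 3936/ 4805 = 0.82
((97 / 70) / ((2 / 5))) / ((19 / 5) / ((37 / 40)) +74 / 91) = 46657 / 66280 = 0.70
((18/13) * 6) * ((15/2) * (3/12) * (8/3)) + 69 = 110.54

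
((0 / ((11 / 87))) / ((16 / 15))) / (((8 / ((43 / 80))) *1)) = 0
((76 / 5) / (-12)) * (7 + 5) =-76 / 5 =-15.20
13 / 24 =0.54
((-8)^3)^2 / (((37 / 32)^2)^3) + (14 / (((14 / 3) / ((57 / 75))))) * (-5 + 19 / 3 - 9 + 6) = 1407326134751509 / 12828632045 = 109701.96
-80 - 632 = -712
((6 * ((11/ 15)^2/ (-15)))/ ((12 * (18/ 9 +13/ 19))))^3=-12151136899/ 40796400515625000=-0.00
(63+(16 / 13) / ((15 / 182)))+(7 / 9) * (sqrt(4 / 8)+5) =7 * sqrt(2) / 18+3682 / 45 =82.37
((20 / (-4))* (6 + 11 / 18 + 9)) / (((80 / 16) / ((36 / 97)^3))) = -728352 / 912673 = -0.80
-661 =-661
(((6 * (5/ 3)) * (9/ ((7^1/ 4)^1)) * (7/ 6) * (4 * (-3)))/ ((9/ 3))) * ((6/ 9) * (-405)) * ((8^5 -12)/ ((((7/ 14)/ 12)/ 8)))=407537049600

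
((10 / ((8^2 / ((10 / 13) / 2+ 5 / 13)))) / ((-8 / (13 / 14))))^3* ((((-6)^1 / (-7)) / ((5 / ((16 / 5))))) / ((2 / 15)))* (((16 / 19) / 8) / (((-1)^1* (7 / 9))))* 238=4303125 / 11958747136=0.00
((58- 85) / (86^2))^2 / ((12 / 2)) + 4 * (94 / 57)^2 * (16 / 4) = 15466765915139 / 355445902368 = 43.51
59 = 59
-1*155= -155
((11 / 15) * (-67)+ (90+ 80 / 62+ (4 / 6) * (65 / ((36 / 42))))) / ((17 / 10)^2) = 2586680 / 80631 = 32.08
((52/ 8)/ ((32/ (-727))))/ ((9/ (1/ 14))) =-9451/ 8064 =-1.17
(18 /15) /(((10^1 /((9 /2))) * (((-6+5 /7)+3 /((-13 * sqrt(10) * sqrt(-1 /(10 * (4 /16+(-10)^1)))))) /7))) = -1272726 /1746625+27783 * sqrt(39) /1746625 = -0.63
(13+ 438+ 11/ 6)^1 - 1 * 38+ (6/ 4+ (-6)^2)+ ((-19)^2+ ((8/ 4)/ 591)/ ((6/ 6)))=480682/ 591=813.34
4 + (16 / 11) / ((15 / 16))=916 / 165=5.55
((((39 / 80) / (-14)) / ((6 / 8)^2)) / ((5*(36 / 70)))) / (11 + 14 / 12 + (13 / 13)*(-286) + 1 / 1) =13 / 147330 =0.00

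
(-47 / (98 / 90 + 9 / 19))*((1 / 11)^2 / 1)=-40185 / 161656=-0.25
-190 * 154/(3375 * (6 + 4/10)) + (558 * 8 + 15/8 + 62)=2444321/540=4526.52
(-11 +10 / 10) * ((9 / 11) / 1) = -90 / 11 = -8.18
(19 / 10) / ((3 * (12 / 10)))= 19 / 36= 0.53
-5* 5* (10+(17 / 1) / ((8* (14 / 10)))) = -287.95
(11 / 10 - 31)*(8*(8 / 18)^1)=-4784 / 45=-106.31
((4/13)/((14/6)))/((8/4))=6/91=0.07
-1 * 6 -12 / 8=-15 / 2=-7.50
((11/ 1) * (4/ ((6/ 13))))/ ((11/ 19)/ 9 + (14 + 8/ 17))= 277134/ 42253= 6.56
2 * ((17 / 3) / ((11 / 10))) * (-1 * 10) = -3400 / 33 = -103.03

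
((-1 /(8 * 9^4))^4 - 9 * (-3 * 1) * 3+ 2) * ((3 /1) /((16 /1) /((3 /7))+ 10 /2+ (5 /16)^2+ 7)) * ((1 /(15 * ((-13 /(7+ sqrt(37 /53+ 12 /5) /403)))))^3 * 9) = -581231043931804479542933180584 /277150366600491554856367832255625 - 498197520452459441335418695003 * sqrt(217565) /59196546802198991201771605291478943750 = -0.00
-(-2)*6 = 12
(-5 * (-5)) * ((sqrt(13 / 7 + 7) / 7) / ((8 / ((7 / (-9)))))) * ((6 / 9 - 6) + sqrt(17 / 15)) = 5 * sqrt(434) * (80 - sqrt(255)) / 1512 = 4.41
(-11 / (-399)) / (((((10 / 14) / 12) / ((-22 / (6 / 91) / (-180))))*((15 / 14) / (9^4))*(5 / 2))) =24972948 / 11875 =2102.99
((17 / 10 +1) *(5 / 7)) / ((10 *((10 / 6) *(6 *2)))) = 27 / 2800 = 0.01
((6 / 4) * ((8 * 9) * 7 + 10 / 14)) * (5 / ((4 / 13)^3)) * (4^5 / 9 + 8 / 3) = 15131281.71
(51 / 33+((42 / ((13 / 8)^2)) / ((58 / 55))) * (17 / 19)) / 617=15406063 / 631998653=0.02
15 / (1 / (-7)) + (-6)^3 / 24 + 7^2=-65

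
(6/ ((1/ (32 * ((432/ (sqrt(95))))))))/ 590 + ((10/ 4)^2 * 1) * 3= 41472 * sqrt(95)/ 28025 + 75/ 4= 33.17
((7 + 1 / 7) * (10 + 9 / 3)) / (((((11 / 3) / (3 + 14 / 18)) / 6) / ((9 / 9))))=44200 / 77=574.03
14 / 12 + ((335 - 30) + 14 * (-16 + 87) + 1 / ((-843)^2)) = 1300.17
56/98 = 4/7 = 0.57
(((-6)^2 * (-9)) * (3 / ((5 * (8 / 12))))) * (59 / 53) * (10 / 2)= -86022 / 53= -1623.06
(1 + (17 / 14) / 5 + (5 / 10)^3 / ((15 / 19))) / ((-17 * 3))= -1177 / 42840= -0.03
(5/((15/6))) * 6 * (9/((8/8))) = 108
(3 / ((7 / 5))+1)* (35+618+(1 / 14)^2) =1407879 / 686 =2052.30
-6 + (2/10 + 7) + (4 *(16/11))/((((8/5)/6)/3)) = 3666/55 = 66.65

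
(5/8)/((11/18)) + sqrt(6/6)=89/44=2.02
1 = 1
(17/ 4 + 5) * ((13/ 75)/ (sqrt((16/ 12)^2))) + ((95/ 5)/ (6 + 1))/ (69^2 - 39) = 7953287/ 6610800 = 1.20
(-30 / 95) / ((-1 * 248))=3 / 2356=0.00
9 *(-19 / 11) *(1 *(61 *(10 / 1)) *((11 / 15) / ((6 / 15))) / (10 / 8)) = -13908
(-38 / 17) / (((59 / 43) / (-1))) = 1634 / 1003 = 1.63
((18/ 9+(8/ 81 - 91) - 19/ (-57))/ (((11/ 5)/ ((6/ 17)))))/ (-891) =4220/ 264627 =0.02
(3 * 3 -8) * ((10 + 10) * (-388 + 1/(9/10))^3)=-844337923360/729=-1158213886.64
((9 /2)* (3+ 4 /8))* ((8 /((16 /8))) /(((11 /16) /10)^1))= 916.36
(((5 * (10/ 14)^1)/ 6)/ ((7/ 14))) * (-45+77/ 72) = -79075/ 1512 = -52.30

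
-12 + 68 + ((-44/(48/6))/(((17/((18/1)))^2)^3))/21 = 9399571304/168962983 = 55.63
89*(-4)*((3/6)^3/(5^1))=-89/10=-8.90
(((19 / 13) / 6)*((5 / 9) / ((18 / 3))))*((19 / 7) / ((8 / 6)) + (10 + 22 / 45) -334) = -7696121 / 1061424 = -7.25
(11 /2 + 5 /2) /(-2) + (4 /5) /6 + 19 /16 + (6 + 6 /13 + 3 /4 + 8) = 39101 /3120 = 12.53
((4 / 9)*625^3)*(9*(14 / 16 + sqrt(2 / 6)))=976562500*sqrt(3) / 3 + 1708984375 / 2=1418310809.76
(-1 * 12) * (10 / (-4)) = 30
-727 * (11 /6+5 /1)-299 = -31601 /6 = -5266.83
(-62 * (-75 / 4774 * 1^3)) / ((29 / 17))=1275 / 2233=0.57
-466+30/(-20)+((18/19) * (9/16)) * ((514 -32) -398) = -8032/19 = -422.74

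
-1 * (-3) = 3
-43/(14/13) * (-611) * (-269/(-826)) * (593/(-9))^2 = 32308342996969/936684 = 34492254.59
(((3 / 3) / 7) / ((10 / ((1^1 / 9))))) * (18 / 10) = 1 / 350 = 0.00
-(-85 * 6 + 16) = 494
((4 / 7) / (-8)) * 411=-411 / 14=-29.36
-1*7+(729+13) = 735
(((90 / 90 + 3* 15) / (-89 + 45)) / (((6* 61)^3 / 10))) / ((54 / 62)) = -3565 / 14561285112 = -0.00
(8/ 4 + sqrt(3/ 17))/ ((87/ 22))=22*sqrt(51)/ 1479 + 44/ 87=0.61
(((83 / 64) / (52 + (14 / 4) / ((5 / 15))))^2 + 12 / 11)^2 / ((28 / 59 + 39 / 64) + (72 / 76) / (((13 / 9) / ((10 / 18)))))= 0.82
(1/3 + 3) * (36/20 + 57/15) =56/3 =18.67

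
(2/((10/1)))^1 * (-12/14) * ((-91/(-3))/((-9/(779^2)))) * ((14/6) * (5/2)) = 55222531/27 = 2045278.93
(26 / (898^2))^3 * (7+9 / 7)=0.00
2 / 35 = 0.06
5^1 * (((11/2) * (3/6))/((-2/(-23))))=1265/8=158.12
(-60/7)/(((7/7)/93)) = -5580/7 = -797.14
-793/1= -793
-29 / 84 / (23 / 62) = -899 / 966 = -0.93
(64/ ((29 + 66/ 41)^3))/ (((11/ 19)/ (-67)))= -5615131712/ 21743220125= -0.26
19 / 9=2.11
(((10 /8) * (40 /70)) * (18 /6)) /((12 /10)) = 25 /14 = 1.79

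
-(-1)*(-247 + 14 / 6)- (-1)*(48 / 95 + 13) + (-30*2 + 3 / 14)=-1160879 / 3990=-290.95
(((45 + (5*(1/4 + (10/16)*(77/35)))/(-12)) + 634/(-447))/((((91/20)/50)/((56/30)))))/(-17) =-5114225/98787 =-51.77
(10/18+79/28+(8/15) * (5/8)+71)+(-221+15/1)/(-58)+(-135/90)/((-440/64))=31544341/401940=78.48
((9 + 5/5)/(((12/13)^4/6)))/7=142805/12096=11.81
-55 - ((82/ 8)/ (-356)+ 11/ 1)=-93943/ 1424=-65.97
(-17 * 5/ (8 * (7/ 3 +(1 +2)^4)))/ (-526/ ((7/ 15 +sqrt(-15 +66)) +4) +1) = 853638/ 764848175 +120717 * sqrt(51)/ 489502832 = 0.00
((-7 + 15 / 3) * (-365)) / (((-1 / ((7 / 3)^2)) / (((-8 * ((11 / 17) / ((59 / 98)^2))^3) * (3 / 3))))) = 337398724747404221440 / 1865096656004097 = 180901.47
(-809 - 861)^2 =2788900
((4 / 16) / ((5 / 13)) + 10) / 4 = 2.66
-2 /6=-1 /3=-0.33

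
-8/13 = -0.62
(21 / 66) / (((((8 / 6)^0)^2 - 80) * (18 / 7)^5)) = -117649 / 3284069184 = -0.00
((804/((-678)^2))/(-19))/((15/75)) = -335/727833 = -0.00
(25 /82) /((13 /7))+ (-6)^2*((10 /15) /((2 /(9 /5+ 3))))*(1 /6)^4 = 10007 /47970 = 0.21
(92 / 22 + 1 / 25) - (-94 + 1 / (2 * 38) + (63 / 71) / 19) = 7666449 / 78100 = 98.16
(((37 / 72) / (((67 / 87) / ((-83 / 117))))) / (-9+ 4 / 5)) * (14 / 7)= 445295 / 3856788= 0.12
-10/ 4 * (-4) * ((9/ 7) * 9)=115.71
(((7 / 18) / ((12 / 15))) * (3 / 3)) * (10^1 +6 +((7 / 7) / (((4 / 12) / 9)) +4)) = 1645 / 72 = 22.85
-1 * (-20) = 20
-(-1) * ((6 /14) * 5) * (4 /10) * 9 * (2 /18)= 6 /7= 0.86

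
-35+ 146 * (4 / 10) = 117 / 5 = 23.40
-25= -25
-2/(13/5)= -10/13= -0.77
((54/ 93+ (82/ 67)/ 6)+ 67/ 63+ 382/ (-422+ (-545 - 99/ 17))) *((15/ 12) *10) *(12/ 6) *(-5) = -196850316875/ 1082006919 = -181.93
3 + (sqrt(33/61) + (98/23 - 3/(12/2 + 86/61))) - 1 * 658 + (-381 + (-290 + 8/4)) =-1319.41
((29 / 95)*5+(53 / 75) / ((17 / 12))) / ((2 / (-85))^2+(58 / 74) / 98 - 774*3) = -1008031626 / 1155792489749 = -0.00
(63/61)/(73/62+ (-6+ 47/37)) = -144522/497089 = -0.29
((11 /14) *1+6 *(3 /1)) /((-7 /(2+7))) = -2367 /98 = -24.15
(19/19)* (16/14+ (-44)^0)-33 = -216/7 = -30.86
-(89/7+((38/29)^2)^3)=-17.78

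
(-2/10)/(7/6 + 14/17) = -102/1015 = -0.10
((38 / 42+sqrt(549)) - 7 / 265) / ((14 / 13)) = 31772 / 38955+39 * sqrt(61) / 14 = 22.57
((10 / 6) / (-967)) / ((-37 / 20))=100 / 107337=0.00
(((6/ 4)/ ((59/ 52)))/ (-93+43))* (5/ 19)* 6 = -234/ 5605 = -0.04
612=612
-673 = -673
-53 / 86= -0.62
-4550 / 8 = -2275 / 4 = -568.75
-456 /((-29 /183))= 83448 /29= 2877.52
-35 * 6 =-210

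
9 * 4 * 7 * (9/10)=1134/5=226.80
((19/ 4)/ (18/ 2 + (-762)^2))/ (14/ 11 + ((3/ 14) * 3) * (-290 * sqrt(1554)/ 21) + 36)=-466697 * sqrt(1554)/ 778122037408920-2939167/ 1167183056113380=-0.00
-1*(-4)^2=-16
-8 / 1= -8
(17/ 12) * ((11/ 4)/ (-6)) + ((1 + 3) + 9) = 3557/ 288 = 12.35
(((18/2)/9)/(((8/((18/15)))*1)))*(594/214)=891/2140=0.42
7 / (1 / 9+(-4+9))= 63 / 46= 1.37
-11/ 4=-2.75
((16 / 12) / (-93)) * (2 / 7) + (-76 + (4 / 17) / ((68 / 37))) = -42825743 / 564417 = -75.88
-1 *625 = -625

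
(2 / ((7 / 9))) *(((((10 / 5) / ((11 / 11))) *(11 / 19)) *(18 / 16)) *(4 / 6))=297 / 133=2.23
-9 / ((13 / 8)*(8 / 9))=-81 / 13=-6.23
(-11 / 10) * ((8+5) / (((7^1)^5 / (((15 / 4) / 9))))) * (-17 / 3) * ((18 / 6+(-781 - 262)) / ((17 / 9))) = -18590 / 16807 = -1.11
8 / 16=1 / 2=0.50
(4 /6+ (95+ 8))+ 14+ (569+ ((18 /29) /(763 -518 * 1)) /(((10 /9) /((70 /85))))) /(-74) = 2106403639 /19153050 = 109.98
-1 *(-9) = 9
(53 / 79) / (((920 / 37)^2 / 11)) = 0.01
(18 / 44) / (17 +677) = 9 / 15268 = 0.00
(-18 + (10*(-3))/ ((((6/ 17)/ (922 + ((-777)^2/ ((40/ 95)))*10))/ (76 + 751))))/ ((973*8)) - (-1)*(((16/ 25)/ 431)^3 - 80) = -5043942280094980868826319/ 38950645121500000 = -129495731.44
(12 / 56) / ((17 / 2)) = 3 / 119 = 0.03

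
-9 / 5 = -1.80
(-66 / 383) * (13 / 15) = -286 / 1915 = -0.15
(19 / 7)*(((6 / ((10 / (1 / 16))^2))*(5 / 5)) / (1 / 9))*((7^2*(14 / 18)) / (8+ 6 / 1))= 399 / 25600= 0.02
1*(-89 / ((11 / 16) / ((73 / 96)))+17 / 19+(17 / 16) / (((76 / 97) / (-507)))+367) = -882985 / 2112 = -418.08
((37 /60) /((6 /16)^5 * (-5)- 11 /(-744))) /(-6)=4698112 /1019085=4.61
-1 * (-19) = 19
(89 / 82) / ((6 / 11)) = 979 / 492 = 1.99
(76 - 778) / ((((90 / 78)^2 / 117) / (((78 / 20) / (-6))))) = 10024911 / 250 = 40099.64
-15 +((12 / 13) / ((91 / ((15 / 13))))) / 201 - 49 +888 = 849043892 / 1030393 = 824.00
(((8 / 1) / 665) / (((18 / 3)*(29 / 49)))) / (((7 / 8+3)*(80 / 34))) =476 / 1281075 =0.00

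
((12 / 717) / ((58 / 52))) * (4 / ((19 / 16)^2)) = 106496 / 2502091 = 0.04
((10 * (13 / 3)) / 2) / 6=65 / 18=3.61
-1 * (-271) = 271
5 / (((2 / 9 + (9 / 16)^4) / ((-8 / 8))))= -2949120 / 190121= -15.51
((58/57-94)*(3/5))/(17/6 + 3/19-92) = 6360/10147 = 0.63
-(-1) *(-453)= -453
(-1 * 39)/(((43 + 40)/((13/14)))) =-507/1162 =-0.44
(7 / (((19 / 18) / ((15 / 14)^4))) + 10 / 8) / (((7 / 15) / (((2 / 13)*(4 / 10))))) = 1562385 / 1186094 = 1.32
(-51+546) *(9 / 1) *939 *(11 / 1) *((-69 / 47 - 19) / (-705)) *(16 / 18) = 2623235472 / 2209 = 1187521.72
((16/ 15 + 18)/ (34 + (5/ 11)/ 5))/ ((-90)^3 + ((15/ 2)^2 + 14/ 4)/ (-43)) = -541112/ 705308844375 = -0.00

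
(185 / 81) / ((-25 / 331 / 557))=-6821579 / 405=-16843.40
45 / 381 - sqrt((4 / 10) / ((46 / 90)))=15 / 127 - 3 * sqrt(46) / 23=-0.77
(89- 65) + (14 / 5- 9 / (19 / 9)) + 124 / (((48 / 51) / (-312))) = -3902929 / 95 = -41083.46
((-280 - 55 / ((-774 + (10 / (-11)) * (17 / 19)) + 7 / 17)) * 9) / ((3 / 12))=-27727570980 / 2751449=-10077.44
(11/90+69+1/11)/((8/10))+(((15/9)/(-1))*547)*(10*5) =-36033479/792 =-45496.82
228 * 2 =456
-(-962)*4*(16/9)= 61568/9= 6840.89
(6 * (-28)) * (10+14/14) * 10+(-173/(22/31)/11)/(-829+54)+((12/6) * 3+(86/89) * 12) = -9941066303/538450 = -18462.38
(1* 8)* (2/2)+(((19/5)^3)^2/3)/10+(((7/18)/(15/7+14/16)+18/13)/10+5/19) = 491188409173/4515468750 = 108.78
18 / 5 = 3.60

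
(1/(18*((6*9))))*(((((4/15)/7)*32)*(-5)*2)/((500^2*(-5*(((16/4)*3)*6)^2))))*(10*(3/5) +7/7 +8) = 1/34445250000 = 0.00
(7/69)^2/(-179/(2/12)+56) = -49/4846698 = -0.00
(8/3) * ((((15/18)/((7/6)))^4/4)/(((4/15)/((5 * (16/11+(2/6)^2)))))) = 2421875/475398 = 5.09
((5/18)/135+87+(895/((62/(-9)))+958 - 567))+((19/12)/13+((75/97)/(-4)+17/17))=6630593629/18998226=349.01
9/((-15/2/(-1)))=6/5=1.20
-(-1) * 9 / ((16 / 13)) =117 / 16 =7.31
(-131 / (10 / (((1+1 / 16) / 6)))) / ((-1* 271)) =2227 / 260160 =0.01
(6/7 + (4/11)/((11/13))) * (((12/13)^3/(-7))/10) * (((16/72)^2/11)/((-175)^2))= -27904/13164414388125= -0.00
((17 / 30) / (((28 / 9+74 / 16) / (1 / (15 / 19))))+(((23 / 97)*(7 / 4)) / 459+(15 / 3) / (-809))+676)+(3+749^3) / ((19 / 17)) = 14331224362629166746419 / 38119020938100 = 375959927.88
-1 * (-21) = 21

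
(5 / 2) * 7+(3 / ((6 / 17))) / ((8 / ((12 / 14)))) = 1031 / 56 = 18.41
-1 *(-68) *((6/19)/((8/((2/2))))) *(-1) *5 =-255/19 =-13.42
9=9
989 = 989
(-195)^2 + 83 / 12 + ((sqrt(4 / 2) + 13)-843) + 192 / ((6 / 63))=sqrt(2) + 470615 / 12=39219.33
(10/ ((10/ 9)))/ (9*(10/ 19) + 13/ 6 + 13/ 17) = 17442/ 14861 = 1.17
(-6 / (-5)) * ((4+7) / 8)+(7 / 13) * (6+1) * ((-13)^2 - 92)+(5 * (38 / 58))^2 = 302.61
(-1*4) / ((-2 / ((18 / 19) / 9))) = 0.21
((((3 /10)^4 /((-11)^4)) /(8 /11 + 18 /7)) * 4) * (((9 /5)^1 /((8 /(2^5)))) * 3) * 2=15309 /528240625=0.00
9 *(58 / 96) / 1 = 87 / 16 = 5.44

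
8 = 8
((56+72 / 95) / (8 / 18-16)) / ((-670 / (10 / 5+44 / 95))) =1419444 / 105818125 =0.01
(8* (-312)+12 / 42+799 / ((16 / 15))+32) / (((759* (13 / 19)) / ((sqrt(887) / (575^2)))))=-3648779* sqrt(887) / 365375010000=-0.00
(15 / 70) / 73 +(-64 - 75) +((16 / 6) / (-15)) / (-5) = -31954199 / 229950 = -138.96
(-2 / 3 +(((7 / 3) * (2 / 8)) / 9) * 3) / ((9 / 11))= -0.58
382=382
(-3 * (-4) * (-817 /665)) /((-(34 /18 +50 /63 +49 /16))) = 74304 /28955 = 2.57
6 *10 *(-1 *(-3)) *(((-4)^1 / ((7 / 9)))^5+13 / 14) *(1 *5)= -54405512550 / 16807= -3237074.58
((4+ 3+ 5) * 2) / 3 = 8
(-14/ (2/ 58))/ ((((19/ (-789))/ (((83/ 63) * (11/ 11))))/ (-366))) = -154462004/ 19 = -8129579.16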